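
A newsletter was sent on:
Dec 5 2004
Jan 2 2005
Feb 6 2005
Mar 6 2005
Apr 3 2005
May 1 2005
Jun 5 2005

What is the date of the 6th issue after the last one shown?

Gaps: 28, 35, 28, 28, 28, 35 days — a mix of 28 and 35. Every date is a Sunday.
Each is the 1st Sunday of its month.
1st Sunday of July 2005: Jul 3 2005.
August 2005 — 1st Sunday is Aug 7 2005.
1st Sunday of September 2005: Sep 4 2005.
1st Sunday of October 2005: Oct 2 2005.
November 2005 — 1st Sunday is Nov 6 2005.
December 2005 — 1st Sunday is Dec 4 2005.

Dec 4 2005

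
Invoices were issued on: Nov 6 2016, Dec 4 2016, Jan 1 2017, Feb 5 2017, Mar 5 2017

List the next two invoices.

All dates are Sundays, 28, 28, 35, 28 days apart.
Specifically, the 1st Sunday of each month.
1st Sunday of April 2017: Apr 2 2017.
May 2017 — 1st Sunday is May 7 2017.

Apr 2 2017, May 7 2017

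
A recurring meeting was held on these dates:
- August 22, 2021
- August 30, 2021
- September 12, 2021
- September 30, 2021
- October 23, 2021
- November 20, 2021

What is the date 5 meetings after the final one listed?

June 23, 2022

The spacing grows by 5 each time: 8, 13, 18, 23, 28 days.
Next gap: 33 days. November 20, 2021 + 33 days = December 23, 2021.
Next gap: 38 days. December 23, 2021 + 38 days = January 30, 2022.
Next gap: 43 days. January 30, 2022 + 43 days = March 14, 2022.
Next gap: 48 days. March 14, 2022 + 48 days = May 1, 2022.
Next gap: 53 days. May 1, 2022 + 53 days = June 23, 2022.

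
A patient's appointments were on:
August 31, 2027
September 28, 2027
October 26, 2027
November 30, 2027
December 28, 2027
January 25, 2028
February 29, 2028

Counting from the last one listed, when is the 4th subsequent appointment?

June 27, 2028

These are Tuesdays with 28, 28, 35, 28, 28, 35-day gaps.
Each is the final Tuesday of its month — August 31, 2027 is past the 28th, so '4th Tuesday' doesn't fit.
March 2028 ends with Tuesday March 28, 2028.
Last Tuesday of April 2028: April 25, 2028.
Last Tuesday of May 2028: May 30, 2028.
June 2028 ends with Tuesday June 27, 2028.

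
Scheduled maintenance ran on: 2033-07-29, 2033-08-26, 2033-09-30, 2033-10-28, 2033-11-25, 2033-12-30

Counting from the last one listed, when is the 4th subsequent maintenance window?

These are Fridays with 28, 35, 28, 28, 35-day gaps.
Each is the final Friday of its month — 2033-07-29 is past the 28th, so '4th Friday' doesn't fit.
Last Friday of January 2034: 2034-01-27.
Last Friday of February 2034: 2034-02-24.
Last Friday of March 2034: 2034-03-31.
Last Friday of April 2034: 2034-04-28.

2034-04-28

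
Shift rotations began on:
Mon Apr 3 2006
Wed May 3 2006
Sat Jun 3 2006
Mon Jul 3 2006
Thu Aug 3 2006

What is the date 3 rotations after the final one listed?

Fri Nov 3 2006

Gaps: 30, 31, 30, 31 days — not constant. Every event is on the 3rd of the month.
Pattern: the 3rd of each month.
September 2006: Sun Sep 3 2006.
October 2006: Tue Oct 3 2006.
November 2006: Fri Nov 3 2006.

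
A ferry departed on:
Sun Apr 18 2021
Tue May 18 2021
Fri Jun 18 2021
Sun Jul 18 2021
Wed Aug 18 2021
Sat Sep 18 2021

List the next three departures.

Mon Oct 18 2021, Thu Nov 18 2021, Sat Dec 18 2021

The day-of-month is always 18 (30, 31, 30, 31, 31 days between events).
So this recurs on the 18th of each month.
Next: October 2021 → Mon Oct 18 2021.
November 2021: Thu Nov 18 2021.
Next: December 2021 → Sat Dec 18 2021.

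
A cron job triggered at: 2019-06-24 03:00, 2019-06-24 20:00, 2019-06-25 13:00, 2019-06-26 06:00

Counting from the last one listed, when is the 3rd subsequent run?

Spacing: 17, 17, 17 h — constant 17 h.
2019-06-26 06:00 + 17 h = 2019-06-26 23:00.
2019-06-26 23:00 + 17 h = 2019-06-27 16:00.
2019-06-27 16:00 + 17 h = 2019-06-28 09:00.

2019-06-28 09:00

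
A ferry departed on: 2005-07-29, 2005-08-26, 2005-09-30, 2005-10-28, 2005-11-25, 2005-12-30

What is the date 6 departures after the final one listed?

2006-06-30

These are Fridays with 28, 35, 28, 28, 35-day gaps.
Each is the final Friday of its month — 2005-07-29 is past the 28th, so '4th Friday' doesn't fit.
Last Friday of January 2006: 2006-01-27.
February 2006 ends with Friday 2006-02-24.
March 2006 ends with Friday 2006-03-31.
Last Friday of April 2006: 2006-04-28.
May 2006 ends with Friday 2006-05-26.
Last Friday of June 2006: 2006-06-30.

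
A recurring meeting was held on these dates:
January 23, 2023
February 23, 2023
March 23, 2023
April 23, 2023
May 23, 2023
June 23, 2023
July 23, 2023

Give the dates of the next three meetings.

August 23, 2023; September 23, 2023; October 23, 2023

Gaps: 31, 28, 31, 30, 31, 30 days — not constant. Every event is on the 23rd of the month.
Pattern: the 23rd of each month.
Next: August 2023 → August 23, 2023.
September 2023: September 23, 2023.
October 2023: October 23, 2023.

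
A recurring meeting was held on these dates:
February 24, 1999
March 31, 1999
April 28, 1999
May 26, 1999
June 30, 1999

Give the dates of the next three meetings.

Every date is a Wednesday; gaps 35, 28, 28, 35 days.
Each is the last Wednesday of its month (at least one falls on the 29th or later, ruling out '4th Wednesday').
July 1999 ends with Wednesday July 28, 1999.
August 1999 ends with Wednesday August 25, 1999.
Last Wednesday of September 1999: September 29, 1999.

July 28, 1999; August 25, 1999; September 29, 1999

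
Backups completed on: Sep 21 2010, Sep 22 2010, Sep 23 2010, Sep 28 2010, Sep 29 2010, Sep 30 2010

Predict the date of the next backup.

Gaps: 1, 1, 5, 1, 1 days — not constant, but cyclic with period 3.
The events fall on every Tuesday, Wednesday and Thursday.
The following Tuesday is Oct 5 2010.

Oct 5 2010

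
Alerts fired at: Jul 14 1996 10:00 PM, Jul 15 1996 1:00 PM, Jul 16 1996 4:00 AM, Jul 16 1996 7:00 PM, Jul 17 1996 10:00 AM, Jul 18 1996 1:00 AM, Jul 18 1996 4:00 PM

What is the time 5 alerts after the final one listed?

Gaps: 15, 15, 15, 15, 15, 15 hours — each event is 15 hours after the previous one.
Jul 18 1996 4:00 PM + 15 h = Jul 19 1996 7:00 AM.
Jul 19 1996 7:00 AM + 15 h = Jul 19 1996 10:00 PM.
Jul 19 1996 10:00 PM + 15 h = Jul 20 1996 1:00 PM.
Jul 20 1996 1:00 PM + 15 h = Jul 21 1996 4:00 AM.
Jul 21 1996 4:00 AM + 15 h = Jul 21 1996 7:00 PM.

Jul 21 1996 7:00 PM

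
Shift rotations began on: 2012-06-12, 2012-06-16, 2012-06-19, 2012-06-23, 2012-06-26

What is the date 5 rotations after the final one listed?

Every event lands on a Tuesday or Saturday (gaps cycle 4, 3, 4, 3).
So the schedule is: every Tuesday and Saturday.
Next Saturday: 2012-06-30.
The following Tuesday is 2012-07-03.
The following Saturday is 2012-07-07.
Next Tuesday: 2012-07-10.
The following Saturday is 2012-07-14.

2012-07-14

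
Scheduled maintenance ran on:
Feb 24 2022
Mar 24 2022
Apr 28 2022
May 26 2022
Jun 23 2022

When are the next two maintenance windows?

These are Thursdays at 28- or 35-day spacing (28, 35, 28, 28).
The pattern: 4th Thursday of the month.
July 2022 — 4th Thursday is Jul 28 2022.
4th Thursday of August 2022: Aug 25 2022.

Jul 28 2022, Aug 25 2022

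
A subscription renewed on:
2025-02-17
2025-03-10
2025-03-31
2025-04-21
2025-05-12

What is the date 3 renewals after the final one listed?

2025-07-14

Every event comes 21 days after the last (21, 21, 21, 21).
2025-05-12 + 21 days = 2025-06-02.
2025-06-02 + 21 days = 2025-06-23.
2025-06-23 + 21 days = 2025-07-14.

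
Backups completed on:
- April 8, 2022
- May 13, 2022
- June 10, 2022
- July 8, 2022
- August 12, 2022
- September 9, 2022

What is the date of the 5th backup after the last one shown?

All dates are Fridays, 35, 28, 28, 35, 28 days apart.
Specifically, the 2nd Friday of each month.
2nd Friday of October 2022: October 14, 2022.
November 2022 — 2nd Friday is November 11, 2022.
2nd Friday of December 2022: December 9, 2022.
January 2023 — 2nd Friday is January 13, 2023.
2nd Friday of February 2023: February 10, 2023.

February 10, 2023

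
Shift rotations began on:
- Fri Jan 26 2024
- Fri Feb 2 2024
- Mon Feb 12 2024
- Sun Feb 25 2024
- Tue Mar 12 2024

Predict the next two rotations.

Gaps: 7, 10, 13, 16 days — each gap is 3 larger than the previous one.
Next gap: 19 days. Tue Mar 12 2024 + 19 days = Sun Mar 31 2024.
Next gap: 22 days. Sun Mar 31 2024 + 22 days = Mon Apr 22 2024.

Sun Mar 31 2024, Mon Apr 22 2024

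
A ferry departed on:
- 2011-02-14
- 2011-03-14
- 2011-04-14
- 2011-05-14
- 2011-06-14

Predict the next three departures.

The day-of-month is always 14 (28, 31, 30, 31 days between events).
So this recurs on the 14th of each month.
Next: July 2011 → 2011-07-14.
Next: August 2011 → 2011-08-14.
Next: September 2011 → 2011-09-14.

2011-07-14, 2011-08-14, 2011-09-14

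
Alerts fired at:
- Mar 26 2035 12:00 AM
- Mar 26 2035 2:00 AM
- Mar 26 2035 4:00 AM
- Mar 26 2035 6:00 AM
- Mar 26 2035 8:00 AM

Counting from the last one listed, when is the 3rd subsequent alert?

Mar 26 2035 2:00 PM

The interval is a steady 2 hours (2, 2, 2, 2).
Mar 26 2035 8:00 AM + 2 h = Mar 26 2035 10:00 AM.
Mar 26 2035 10:00 AM + 2 h = Mar 26 2035 12:00 PM.
Mar 26 2035 12:00 PM + 2 h = Mar 26 2035 2:00 PM.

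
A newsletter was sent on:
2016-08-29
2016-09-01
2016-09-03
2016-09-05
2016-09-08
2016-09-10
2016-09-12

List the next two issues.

The gap pattern 3, 2, 2, 3, 2, 2 repeats every 3 events.
These are the Mondays, Thursdays and Saturdays of each week.
The following Thursday is 2016-09-15.
The following Saturday is 2016-09-17.

2016-09-15, 2016-09-17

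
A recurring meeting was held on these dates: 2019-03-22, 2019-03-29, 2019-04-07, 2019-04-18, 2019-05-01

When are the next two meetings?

2019-05-16, 2019-06-02

Gaps: 7, 9, 11, 13 days — each gap is 2 larger than the previous one.
Next gap: 15 days. 2019-05-01 + 15 days = 2019-05-16.
Next gap: 17 days. 2019-05-16 + 17 days = 2019-06-02.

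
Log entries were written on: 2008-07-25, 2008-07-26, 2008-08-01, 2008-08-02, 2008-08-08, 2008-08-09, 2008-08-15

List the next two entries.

Gaps: 1, 6, 1, 6, 1, 6 days — not constant, but cyclic with period 2.
The events fall on every Friday and Saturday.
The following Saturday is 2008-08-16.
Next Friday: 2008-08-22.

2008-08-16, 2008-08-22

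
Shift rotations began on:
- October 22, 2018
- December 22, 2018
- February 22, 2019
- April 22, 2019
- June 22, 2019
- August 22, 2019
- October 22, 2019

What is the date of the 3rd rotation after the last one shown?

April 22, 2020

The day-of-month is always 22 (61, 62, 59, 61, 61, 61 days between events).
So this recurs on the 22nd of every 2 months.
December 2019: December 22, 2019.
February 2020: February 22, 2020.
April 2020: April 22, 2020.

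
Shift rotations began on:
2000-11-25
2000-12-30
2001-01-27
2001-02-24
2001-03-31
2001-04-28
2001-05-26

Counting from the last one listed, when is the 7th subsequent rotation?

All Saturdays; the gaps (35, 28, 28, 35, 28, 28) vary with month length.
This is the last Saturday of each month.
Last Saturday of June 2001: 2001-06-30.
Last Saturday of July 2001: 2001-07-28.
August 2001 ends with Saturday 2001-08-25.
Last Saturday of September 2001: 2001-09-29.
Last Saturday of October 2001: 2001-10-27.
Last Saturday of November 2001: 2001-11-24.
December 2001 ends with Saturday 2001-12-29.

2001-12-29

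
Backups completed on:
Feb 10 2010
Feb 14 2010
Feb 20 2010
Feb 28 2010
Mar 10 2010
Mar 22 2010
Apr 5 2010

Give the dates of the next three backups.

Intervals are 4, 6, 8, 10, 12, 14 days — an arithmetic progression with common difference 2.
Next gap: 16 days. Apr 5 2010 + 16 days = Apr 21 2010.
Next gap: 18 days. Apr 21 2010 + 18 days = May 9 2010.
Next gap: 20 days. May 9 2010 + 20 days = May 29 2010.

Apr 21 2010, May 9 2010, May 29 2010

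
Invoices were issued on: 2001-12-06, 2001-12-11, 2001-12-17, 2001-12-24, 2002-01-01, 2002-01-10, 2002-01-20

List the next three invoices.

Gaps: 5, 6, 7, 8, 9, 10 days — each gap is 1 larger than the previous one.
Next gap: 11 days. 2002-01-20 + 11 days = 2002-01-31.
Next gap: 12 days. 2002-01-31 + 12 days = 2002-02-12.
Next gap: 13 days. 2002-02-12 + 13 days = 2002-02-25.

2002-01-31, 2002-02-12, 2002-02-25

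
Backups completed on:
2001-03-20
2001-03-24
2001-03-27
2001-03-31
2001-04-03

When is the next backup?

2001-04-07

Every event lands on a Tuesday or Saturday (gaps cycle 4, 3, 4, 3).
So the schedule is: every Tuesday and Saturday.
Next Saturday: 2001-04-07.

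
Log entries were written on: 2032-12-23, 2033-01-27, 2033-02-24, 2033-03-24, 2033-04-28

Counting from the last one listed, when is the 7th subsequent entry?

2033-11-24

Gaps: 35, 28, 28, 35 days — a mix of 28 and 35. Every date is a Thursday.
Each is the 4th Thursday of its month.
4th Thursday of May 2033: 2033-05-26.
June 2033 — 4th Thursday is 2033-06-23.
July 2033 — 4th Thursday is 2033-07-28.
4th Thursday of August 2033: 2033-08-25.
4th Thursday of September 2033: 2033-09-22.
4th Thursday of October 2033: 2033-10-27.
November 2033 — 4th Thursday is 2033-11-24.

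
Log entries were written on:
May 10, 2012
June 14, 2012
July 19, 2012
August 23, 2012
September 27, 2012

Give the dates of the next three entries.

November 1, 2012; December 6, 2012; January 10, 2013

Gaps between consecutive events: 35, 35, 35, 35 days — a constant 35-day interval.
September 27, 2012 + 35 days = November 1, 2012.
November 1, 2012 + 35 days = December 6, 2012.
December 6, 2012 + 35 days = January 10, 2013.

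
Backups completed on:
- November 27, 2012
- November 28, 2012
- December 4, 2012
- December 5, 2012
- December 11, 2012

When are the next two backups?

December 12, 2012; December 18, 2012

The gap pattern 1, 6, 1, 6 repeats every 2 events.
These are the Tuesdays and Wednesdays of each week.
The following Wednesday is December 12, 2012.
Next Tuesday: December 18, 2012.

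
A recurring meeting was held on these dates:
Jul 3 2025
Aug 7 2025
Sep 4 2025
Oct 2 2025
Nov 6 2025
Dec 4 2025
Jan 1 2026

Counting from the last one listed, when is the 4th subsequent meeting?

All dates are Thursdays, 35, 28, 28, 35, 28, 28 days apart.
Specifically, the 1st Thursday of each month.
February 2026 — 1st Thursday is Feb 5 2026.
March 2026 — 1st Thursday is Mar 5 2026.
April 2026 — 1st Thursday is Apr 2 2026.
1st Thursday of May 2026: May 7 2026.

May 7 2026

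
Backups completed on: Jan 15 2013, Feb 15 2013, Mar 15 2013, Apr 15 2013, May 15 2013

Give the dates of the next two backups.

Jun 15 2013, Jul 15 2013

Each date is the 15th; the gaps (31, 28, 31, 30) track the month lengths.
The rule is the 15th of each month.
Next: June 2013 → Jun 15 2013.
Next: July 2013 → Jul 15 2013.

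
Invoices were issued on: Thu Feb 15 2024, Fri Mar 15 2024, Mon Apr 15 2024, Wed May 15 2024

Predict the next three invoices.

Sat Jun 15 2024, Mon Jul 15 2024, Thu Aug 15 2024

The day-of-month is always 15 (29, 31, 30 days between events).
So this recurs on the 15th of each month.
June 2024: Sat Jun 15 2024.
Next: July 2024 → Mon Jul 15 2024.
August 2024: Thu Aug 15 2024.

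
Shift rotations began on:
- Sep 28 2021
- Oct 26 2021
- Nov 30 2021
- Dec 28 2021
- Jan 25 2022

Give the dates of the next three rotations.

All Tuesdays; the gaps (28, 35, 28, 28) vary with month length.
This is the last Tuesday of each month.
February 2022 ends with Tuesday Feb 22 2022.
Last Tuesday of March 2022: Mar 29 2022.
April 2022 ends with Tuesday Apr 26 2022.

Feb 22 2022, Mar 29 2022, Apr 26 2022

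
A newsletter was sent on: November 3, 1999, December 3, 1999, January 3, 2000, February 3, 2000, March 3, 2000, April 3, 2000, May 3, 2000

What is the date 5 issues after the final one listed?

October 3, 2000

Gaps: 30, 31, 31, 29, 31, 30 days — not constant. Every event is on the 3rd of the month.
Pattern: the 3rd of each month.
Next: June 2000 → June 3, 2000.
Next: July 2000 → July 3, 2000.
August 2000: August 3, 2000.
Next: September 2000 → September 3, 2000.
October 2000: October 3, 2000.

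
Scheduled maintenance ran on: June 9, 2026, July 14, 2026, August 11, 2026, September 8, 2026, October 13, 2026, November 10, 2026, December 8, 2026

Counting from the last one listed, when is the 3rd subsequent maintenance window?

March 9, 2027

All dates are Tuesdays, 35, 28, 28, 35, 28, 28 days apart.
Specifically, the 2nd Tuesday of each month.
January 2027 — 2nd Tuesday is January 12, 2027.
February 2027 — 2nd Tuesday is February 9, 2027.
2nd Tuesday of March 2027: March 9, 2027.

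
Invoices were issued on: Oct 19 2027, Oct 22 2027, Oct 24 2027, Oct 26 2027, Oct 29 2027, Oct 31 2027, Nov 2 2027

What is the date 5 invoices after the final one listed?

Nov 14 2027

Every event lands on a Tuesday or Friday or Sunday (gaps cycle 3, 2, 2, 3, 2, 2).
So the schedule is: every Tuesday, Friday and Sunday.
The following Friday is Nov 5 2027.
The following Sunday is Nov 7 2027.
Next Tuesday: Nov 9 2027.
Next Friday: Nov 12 2027.
The following Sunday is Nov 14 2027.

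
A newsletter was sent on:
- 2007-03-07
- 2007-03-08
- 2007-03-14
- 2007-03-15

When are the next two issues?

The gap pattern 1, 6, 1 repeats every 2 events.
These are the Wednesdays and Thursdays of each week.
The following Wednesday is 2007-03-21.
The following Thursday is 2007-03-22.

2007-03-21, 2007-03-22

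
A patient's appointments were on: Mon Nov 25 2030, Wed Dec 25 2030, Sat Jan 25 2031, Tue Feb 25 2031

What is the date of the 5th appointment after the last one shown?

Fri Jul 25 2031

The day-of-month is always 25 (30, 31, 31 days between events).
So this recurs on the 25th of each month.
March 2031: Tue Mar 25 2031.
Next: April 2031 → Fri Apr 25 2031.
Next: May 2031 → Sun May 25 2031.
June 2031: Wed Jun 25 2031.
Next: July 2031 → Fri Jul 25 2031.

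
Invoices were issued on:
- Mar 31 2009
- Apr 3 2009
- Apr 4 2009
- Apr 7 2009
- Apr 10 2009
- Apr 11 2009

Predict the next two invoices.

Every event lands on a Tuesday or Friday or Saturday (gaps cycle 3, 1, 3, 3, 1).
So the schedule is: every Tuesday, Friday and Saturday.
Next Tuesday: Apr 14 2009.
The following Friday is Apr 17 2009.

Apr 14 2009, Apr 17 2009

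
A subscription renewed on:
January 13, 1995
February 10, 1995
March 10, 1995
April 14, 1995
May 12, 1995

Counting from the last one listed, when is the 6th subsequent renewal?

Gaps: 28, 28, 35, 28 days — a mix of 28 and 35. Every date is a Friday.
Each is the 2nd Friday of its month.
2nd Friday of June 1995: June 9, 1995.
2nd Friday of July 1995: July 14, 1995.
2nd Friday of August 1995: August 11, 1995.
2nd Friday of September 1995: September 8, 1995.
October 1995 — 2nd Friday is October 13, 1995.
November 1995 — 2nd Friday is November 10, 1995.

November 10, 1995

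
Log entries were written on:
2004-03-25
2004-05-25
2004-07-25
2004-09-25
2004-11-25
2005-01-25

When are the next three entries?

2005-03-25, 2005-05-25, 2005-07-25

Gaps: 61, 61, 62, 61, 61 days — not constant. Every event is on the 25th of the month.
Pattern: the 25th of every 2 months.
Next: March 2005 → 2005-03-25.
May 2005: 2005-05-25.
Next: July 2005 → 2005-07-25.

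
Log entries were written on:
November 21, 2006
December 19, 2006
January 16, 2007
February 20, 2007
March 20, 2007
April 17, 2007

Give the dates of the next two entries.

May 15, 2007; June 19, 2007

Gaps: 28, 28, 35, 28, 28 days — a mix of 28 and 35. Every date is a Tuesday.
Each is the 3rd Tuesday of its month.
May 2007 — 3rd Tuesday is May 15, 2007.
3rd Tuesday of June 2007: June 19, 2007.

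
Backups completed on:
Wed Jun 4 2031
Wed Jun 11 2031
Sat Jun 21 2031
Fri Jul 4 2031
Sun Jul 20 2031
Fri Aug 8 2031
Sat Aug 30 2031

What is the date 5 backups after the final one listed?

Sun Feb 1 2032

Intervals are 7, 10, 13, 16, 19, 22 days — an arithmetic progression with common difference 3.
Next gap: 25 days. Sat Aug 30 2031 + 25 days = Wed Sep 24 2031.
Next gap: 28 days. Wed Sep 24 2031 + 28 days = Wed Oct 22 2031.
Next gap: 31 days. Wed Oct 22 2031 + 31 days = Sat Nov 22 2031.
Next gap: 34 days. Sat Nov 22 2031 + 34 days = Fri Dec 26 2031.
Next gap: 37 days. Fri Dec 26 2031 + 37 days = Sun Feb 1 2032.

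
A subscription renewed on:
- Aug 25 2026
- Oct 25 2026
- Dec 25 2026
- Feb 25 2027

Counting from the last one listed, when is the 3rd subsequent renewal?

Aug 25 2027

Each date is the 25th; the gaps (61, 61, 62) track the month lengths.
The rule is the 25th of every 2 months.
April 2027: Apr 25 2027.
Next: June 2027 → Jun 25 2027.
August 2027: Aug 25 2027.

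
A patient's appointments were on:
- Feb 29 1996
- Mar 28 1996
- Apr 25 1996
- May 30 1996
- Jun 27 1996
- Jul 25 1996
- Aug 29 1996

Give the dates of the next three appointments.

Sep 26 1996, Oct 31 1996, Nov 28 1996

Every date is a Thursday; gaps 28, 28, 35, 28, 28, 35 days.
Each is the last Thursday of its month (at least one falls on the 29th or later, ruling out '4th Thursday').
Last Thursday of September 1996: Sep 26 1996.
October 1996 ends with Thursday Oct 31 1996.
November 1996 ends with Thursday Nov 28 1996.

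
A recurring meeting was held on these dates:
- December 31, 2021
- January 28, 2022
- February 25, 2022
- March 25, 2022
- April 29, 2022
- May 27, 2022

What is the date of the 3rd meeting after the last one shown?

Every date is a Friday; gaps 28, 28, 28, 35, 28 days.
Each is the last Friday of its month (at least one falls on the 29th or later, ruling out '4th Friday').
June 2022 ends with Friday June 24, 2022.
July 2022 ends with Friday July 29, 2022.
August 2022 ends with Friday August 26, 2022.

August 26, 2022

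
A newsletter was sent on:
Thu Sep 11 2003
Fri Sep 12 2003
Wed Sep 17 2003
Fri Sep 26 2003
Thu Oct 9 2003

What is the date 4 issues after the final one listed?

Fri Jan 9 2004

Gaps: 1, 5, 9, 13 days — each gap is 4 larger than the previous one.
Next gap: 17 days. Thu Oct 9 2003 + 17 days = Sun Oct 26 2003.
Next gap: 21 days. Sun Oct 26 2003 + 21 days = Sun Nov 16 2003.
Next gap: 25 days. Sun Nov 16 2003 + 25 days = Thu Dec 11 2003.
Next gap: 29 days. Thu Dec 11 2003 + 29 days = Fri Jan 9 2004.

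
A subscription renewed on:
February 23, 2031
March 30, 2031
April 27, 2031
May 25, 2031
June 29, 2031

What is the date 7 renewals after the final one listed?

January 25, 2032

All Sundays; the gaps (35, 28, 28, 35) vary with month length.
This is the last Sunday of each month.
Last Sunday of July 2031: July 27, 2031.
Last Sunday of August 2031: August 31, 2031.
September 2031 ends with Sunday September 28, 2031.
Last Sunday of October 2031: October 26, 2031.
Last Sunday of November 2031: November 30, 2031.
Last Sunday of December 2031: December 28, 2031.
January 2032 ends with Sunday January 25, 2032.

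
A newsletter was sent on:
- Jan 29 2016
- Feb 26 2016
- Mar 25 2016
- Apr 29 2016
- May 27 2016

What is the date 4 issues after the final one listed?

Sep 30 2016

Every date is a Friday; gaps 28, 28, 35, 28 days.
Each is the last Friday of its month (at least one falls on the 29th or later, ruling out '4th Friday').
Last Friday of June 2016: Jun 24 2016.
July 2016 ends with Friday Jul 29 2016.
Last Friday of August 2016: Aug 26 2016.
Last Friday of September 2016: Sep 30 2016.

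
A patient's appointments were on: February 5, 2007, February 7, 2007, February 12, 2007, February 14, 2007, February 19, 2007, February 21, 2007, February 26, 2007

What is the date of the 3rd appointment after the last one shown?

Gaps: 2, 5, 2, 5, 2, 5 days — not constant, but cyclic with period 2.
The events fall on every Monday and Wednesday.
Next Wednesday: February 28, 2007.
The following Monday is March 5, 2007.
Next Wednesday: March 7, 2007.

March 7, 2007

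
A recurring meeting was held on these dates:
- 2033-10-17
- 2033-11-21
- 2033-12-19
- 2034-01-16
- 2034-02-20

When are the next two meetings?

These are Mondays at 28- or 35-day spacing (35, 28, 28, 35).
The pattern: 3rd Monday of the month.
March 2034 — 3rd Monday is 2034-03-20.
April 2034 — 3rd Monday is 2034-04-17.

2034-03-20, 2034-04-17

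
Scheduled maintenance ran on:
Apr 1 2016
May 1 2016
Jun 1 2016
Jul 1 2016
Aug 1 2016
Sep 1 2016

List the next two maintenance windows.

Oct 1 2016, Nov 1 2016

Gaps: 30, 31, 30, 31, 31 days — not constant. Every event is on the 1st of the month.
Pattern: the 1st of each month.
October 2016: Oct 1 2016.
Next: November 2016 → Nov 1 2016.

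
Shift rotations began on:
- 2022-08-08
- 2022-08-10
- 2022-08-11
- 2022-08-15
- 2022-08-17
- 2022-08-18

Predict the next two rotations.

2022-08-22, 2022-08-24

Every event lands on a Monday or Wednesday or Thursday (gaps cycle 2, 1, 4, 2, 1).
So the schedule is: every Monday, Wednesday and Thursday.
The following Monday is 2022-08-22.
The following Wednesday is 2022-08-24.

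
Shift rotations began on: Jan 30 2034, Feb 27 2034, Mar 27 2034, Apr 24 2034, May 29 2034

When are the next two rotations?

Jun 26 2034, Jul 31 2034

Every date is a Monday; gaps 28, 28, 28, 35 days.
Each is the last Monday of its month (at least one falls on the 29th or later, ruling out '4th Monday').
June 2034 ends with Monday Jun 26 2034.
Last Monday of July 2034: Jul 31 2034.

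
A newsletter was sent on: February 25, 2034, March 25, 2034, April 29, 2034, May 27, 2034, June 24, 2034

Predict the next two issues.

These are Saturdays with 28, 35, 28, 28-day gaps.
Each is the final Saturday of its month — April 29, 2034 is past the 28th, so '4th Saturday' doesn't fit.
July 2034 ends with Saturday July 29, 2034.
Last Saturday of August 2034: August 26, 2034.

July 29, 2034; August 26, 2034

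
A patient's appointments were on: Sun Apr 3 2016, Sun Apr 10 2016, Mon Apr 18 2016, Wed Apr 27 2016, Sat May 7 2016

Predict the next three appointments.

Wed May 18 2016, Mon May 30 2016, Sun Jun 12 2016

The spacing grows by 1 each time: 7, 8, 9, 10 days.
Next gap: 11 days. Sat May 7 2016 + 11 days = Wed May 18 2016.
Next gap: 12 days. Wed May 18 2016 + 12 days = Mon May 30 2016.
Next gap: 13 days. Mon May 30 2016 + 13 days = Sun Jun 12 2016.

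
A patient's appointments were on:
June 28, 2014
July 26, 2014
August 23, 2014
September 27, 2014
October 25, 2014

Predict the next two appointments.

These are Saturdays at 28- or 35-day spacing (28, 28, 35, 28).
The pattern: 4th Saturday of the month.
4th Saturday of November 2014: November 22, 2014.
December 2014 — 4th Saturday is December 27, 2014.

November 22, 2014; December 27, 2014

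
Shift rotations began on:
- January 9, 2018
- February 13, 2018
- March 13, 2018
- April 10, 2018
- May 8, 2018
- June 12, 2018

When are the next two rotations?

July 10, 2018; August 14, 2018

All dates are Tuesdays, 35, 28, 28, 28, 35 days apart.
Specifically, the 2nd Tuesday of each month.
July 2018 — 2nd Tuesday is July 10, 2018.
August 2018 — 2nd Tuesday is August 14, 2018.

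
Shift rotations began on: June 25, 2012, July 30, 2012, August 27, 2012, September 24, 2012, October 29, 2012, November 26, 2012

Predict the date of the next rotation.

All Mondays; the gaps (35, 28, 28, 35, 28) vary with month length.
This is the last Monday of each month.
December 2012 ends with Monday December 31, 2012.

December 31, 2012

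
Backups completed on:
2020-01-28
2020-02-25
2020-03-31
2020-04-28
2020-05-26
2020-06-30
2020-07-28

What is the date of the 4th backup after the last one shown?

All Tuesdays; the gaps (28, 35, 28, 28, 35, 28) vary with month length.
This is the last Tuesday of each month.
August 2020 ends with Tuesday 2020-08-25.
September 2020 ends with Tuesday 2020-09-29.
October 2020 ends with Tuesday 2020-10-27.
November 2020 ends with Tuesday 2020-11-24.

2020-11-24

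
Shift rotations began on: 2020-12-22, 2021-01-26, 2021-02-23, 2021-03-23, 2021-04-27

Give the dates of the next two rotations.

2021-05-25, 2021-06-22

All dates are Tuesdays, 35, 28, 28, 35 days apart.
Specifically, the 4th Tuesday of each month.
4th Tuesday of May 2021: 2021-05-25.
4th Tuesday of June 2021: 2021-06-22.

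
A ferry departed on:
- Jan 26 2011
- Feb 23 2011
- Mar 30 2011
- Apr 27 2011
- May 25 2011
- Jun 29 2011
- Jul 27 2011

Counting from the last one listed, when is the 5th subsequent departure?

Dec 28 2011

Every date is a Wednesday; gaps 28, 35, 28, 28, 35, 28 days.
Each is the last Wednesday of its month (at least one falls on the 29th or later, ruling out '4th Wednesday').
Last Wednesday of August 2011: Aug 31 2011.
Last Wednesday of September 2011: Sep 28 2011.
Last Wednesday of October 2011: Oct 26 2011.
November 2011 ends with Wednesday Nov 30 2011.
December 2011 ends with Wednesday Dec 28 2011.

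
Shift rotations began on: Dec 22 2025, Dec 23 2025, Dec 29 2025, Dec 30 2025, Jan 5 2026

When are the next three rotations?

Jan 6 2026, Jan 12 2026, Jan 13 2026

Gaps: 1, 6, 1, 6 days — not constant, but cyclic with period 2.
The events fall on every Monday and Tuesday.
Next Tuesday: Jan 6 2026.
The following Monday is Jan 12 2026.
Next Tuesday: Jan 13 2026.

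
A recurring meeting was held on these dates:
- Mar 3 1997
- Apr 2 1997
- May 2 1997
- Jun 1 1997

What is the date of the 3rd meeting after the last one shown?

Every event comes 30 days after the last (30, 30, 30).
Jun 1 1997 + 30 days = Jul 1 1997.
Jul 1 1997 + 30 days = Jul 31 1997.
Jul 31 1997 + 30 days = Aug 30 1997.

Aug 30 1997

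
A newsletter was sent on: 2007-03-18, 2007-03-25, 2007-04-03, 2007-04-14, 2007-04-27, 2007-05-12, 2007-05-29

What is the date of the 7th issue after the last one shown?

The spacing grows by 2 each time: 7, 9, 11, 13, 15, 17 days.
Next gap: 19 days. 2007-05-29 + 19 days = 2007-06-17.
Next gap: 21 days. 2007-06-17 + 21 days = 2007-07-08.
Next gap: 23 days. 2007-07-08 + 23 days = 2007-07-31.
Next gap: 25 days. 2007-07-31 + 25 days = 2007-08-25.
Next gap: 27 days. 2007-08-25 + 27 days = 2007-09-21.
Next gap: 29 days. 2007-09-21 + 29 days = 2007-10-20.
Next gap: 31 days. 2007-10-20 + 31 days = 2007-11-20.

2007-11-20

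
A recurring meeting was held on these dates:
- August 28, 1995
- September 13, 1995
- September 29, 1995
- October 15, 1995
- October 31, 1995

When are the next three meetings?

November 16, 1995; December 2, 1995; December 18, 1995

The spacing is 16, 16, 16, 16 days — always 16 days.
October 31, 1995 + 16 days = November 16, 1995.
November 16, 1995 + 16 days = December 2, 1995.
December 2, 1995 + 16 days = December 18, 1995.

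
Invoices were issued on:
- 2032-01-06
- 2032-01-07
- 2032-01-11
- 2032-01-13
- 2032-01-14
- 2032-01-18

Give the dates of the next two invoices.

Every event lands on a Tuesday or Wednesday or Sunday (gaps cycle 1, 4, 2, 1, 4).
So the schedule is: every Tuesday, Wednesday and Sunday.
The following Tuesday is 2032-01-20.
The following Wednesday is 2032-01-21.

2032-01-20, 2032-01-21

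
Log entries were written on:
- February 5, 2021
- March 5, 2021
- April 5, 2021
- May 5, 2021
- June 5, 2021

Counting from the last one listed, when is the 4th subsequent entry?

October 5, 2021

The day-of-month is always 5 (28, 31, 30, 31 days between events).
So this recurs on the 5th of each month.
July 2021: July 5, 2021.
Next: August 2021 → August 5, 2021.
Next: September 2021 → September 5, 2021.
Next: October 2021 → October 5, 2021.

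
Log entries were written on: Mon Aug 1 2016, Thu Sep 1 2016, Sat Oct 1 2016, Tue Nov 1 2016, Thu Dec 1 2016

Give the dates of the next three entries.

Sun Jan 1 2017, Wed Feb 1 2017, Wed Mar 1 2017

The day-of-month is always 1 (31, 30, 31, 30 days between events).
So this recurs on the 1st of each month.
Next: January 2017 → Sun Jan 1 2017.
February 2017: Wed Feb 1 2017.
March 2017: Wed Mar 1 2017.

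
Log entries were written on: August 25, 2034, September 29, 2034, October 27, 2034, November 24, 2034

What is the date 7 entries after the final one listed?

All Fridays; the gaps (35, 28, 28) vary with month length.
This is the last Friday of each month.
December 2034 ends with Friday December 29, 2034.
Last Friday of January 2035: January 26, 2035.
February 2035 ends with Friday February 23, 2035.
March 2035 ends with Friday March 30, 2035.
April 2035 ends with Friday April 27, 2035.
Last Friday of May 2035: May 25, 2035.
June 2035 ends with Friday June 29, 2035.

June 29, 2035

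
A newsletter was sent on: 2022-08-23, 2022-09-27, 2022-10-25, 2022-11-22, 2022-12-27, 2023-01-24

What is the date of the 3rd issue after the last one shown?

All dates are Tuesdays, 35, 28, 28, 35, 28 days apart.
Specifically, the 4th Tuesday of each month.
February 2023 — 4th Tuesday is 2023-02-28.
4th Tuesday of March 2023: 2023-03-28.
4th Tuesday of April 2023: 2023-04-25.

2023-04-25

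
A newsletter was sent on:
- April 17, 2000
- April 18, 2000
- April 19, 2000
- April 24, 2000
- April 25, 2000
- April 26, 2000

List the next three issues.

May 1, 2000; May 2, 2000; May 3, 2000

Gaps: 1, 1, 5, 1, 1 days — not constant, but cyclic with period 3.
The events fall on every Monday, Tuesday and Wednesday.
Next Monday: May 1, 2000.
The following Tuesday is May 2, 2000.
The following Wednesday is May 3, 2000.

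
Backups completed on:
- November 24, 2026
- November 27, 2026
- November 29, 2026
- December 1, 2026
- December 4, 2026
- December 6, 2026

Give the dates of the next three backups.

The gap pattern 3, 2, 2, 3, 2 repeats every 3 events.
These are the Tuesdays, Fridays and Sundays of each week.
The following Tuesday is December 8, 2026.
The following Friday is December 11, 2026.
The following Sunday is December 13, 2026.

December 8, 2026; December 11, 2026; December 13, 2026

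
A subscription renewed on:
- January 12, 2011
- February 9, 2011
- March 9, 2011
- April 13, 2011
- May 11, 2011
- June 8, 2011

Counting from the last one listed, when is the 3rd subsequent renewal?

September 14, 2011

Gaps: 28, 28, 35, 28, 28 days — a mix of 28 and 35. Every date is a Wednesday.
Each is the 2nd Wednesday of its month.
July 2011 — 2nd Wednesday is July 13, 2011.
2nd Wednesday of August 2011: August 10, 2011.
September 2011 — 2nd Wednesday is September 14, 2011.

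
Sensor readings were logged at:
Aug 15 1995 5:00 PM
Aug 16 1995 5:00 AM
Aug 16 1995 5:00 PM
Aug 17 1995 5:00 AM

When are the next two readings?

The interval is a steady 12 hours (12, 12, 12).
Aug 17 1995 5:00 AM + 12 h = Aug 17 1995 5:00 PM.
Aug 17 1995 5:00 PM + 12 h = Aug 18 1995 5:00 AM.

Aug 17 1995 5:00 PM, Aug 18 1995 5:00 AM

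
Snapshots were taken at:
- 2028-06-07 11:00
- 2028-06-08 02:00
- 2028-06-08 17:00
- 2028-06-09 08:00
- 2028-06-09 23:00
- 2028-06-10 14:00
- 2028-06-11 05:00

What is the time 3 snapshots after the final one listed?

Gaps: 15, 15, 15, 15, 15, 15 hours — each event is 15 hours after the previous one.
2028-06-11 05:00 + 15 h = 2028-06-11 20:00.
2028-06-11 20:00 + 15 h = 2028-06-12 11:00.
2028-06-12 11:00 + 15 h = 2028-06-13 02:00.

2028-06-13 02:00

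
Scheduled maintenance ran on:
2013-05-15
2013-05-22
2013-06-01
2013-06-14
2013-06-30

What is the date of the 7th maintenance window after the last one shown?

2014-01-12

Intervals are 7, 10, 13, 16 days — an arithmetic progression with common difference 3.
Next gap: 19 days. 2013-06-30 + 19 days = 2013-07-19.
Next gap: 22 days. 2013-07-19 + 22 days = 2013-08-10.
Next gap: 25 days. 2013-08-10 + 25 days = 2013-09-04.
Next gap: 28 days. 2013-09-04 + 28 days = 2013-10-02.
Next gap: 31 days. 2013-10-02 + 31 days = 2013-11-02.
Next gap: 34 days. 2013-11-02 + 34 days = 2013-12-06.
Next gap: 37 days. 2013-12-06 + 37 days = 2014-01-12.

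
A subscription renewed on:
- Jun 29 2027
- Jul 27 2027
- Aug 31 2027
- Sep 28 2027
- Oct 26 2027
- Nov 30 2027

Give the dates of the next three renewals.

Every date is a Tuesday; gaps 28, 35, 28, 28, 35 days.
Each is the last Tuesday of its month (at least one falls on the 29th or later, ruling out '4th Tuesday').
December 2027 ends with Tuesday Dec 28 2027.
January 2028 ends with Tuesday Jan 25 2028.
Last Tuesday of February 2028: Feb 29 2028.

Dec 28 2027, Jan 25 2028, Feb 29 2028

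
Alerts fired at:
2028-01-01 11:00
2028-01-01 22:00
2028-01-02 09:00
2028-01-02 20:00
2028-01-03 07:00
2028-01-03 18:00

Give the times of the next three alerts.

The interval is a steady 11 hours (11, 11, 11, 11, 11).
2028-01-03 18:00 + 11 h = 2028-01-04 05:00.
2028-01-04 05:00 + 11 h = 2028-01-04 16:00.
2028-01-04 16:00 + 11 h = 2028-01-05 03:00.

2028-01-04 05:00, 2028-01-04 16:00, 2028-01-05 03:00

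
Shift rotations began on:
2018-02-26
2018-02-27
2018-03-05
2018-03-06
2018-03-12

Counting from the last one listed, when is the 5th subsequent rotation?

Gaps: 1, 6, 1, 6 days — not constant, but cyclic with period 2.
The events fall on every Monday and Tuesday.
Next Tuesday: 2018-03-13.
The following Monday is 2018-03-19.
Next Tuesday: 2018-03-20.
The following Monday is 2018-03-26.
Next Tuesday: 2018-03-27.

2018-03-27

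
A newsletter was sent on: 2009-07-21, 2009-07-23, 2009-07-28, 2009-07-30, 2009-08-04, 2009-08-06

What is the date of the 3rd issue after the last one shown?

2009-08-18

The gap pattern 2, 5, 2, 5, 2 repeats every 2 events.
These are the Tuesdays and Thursdays of each week.
Next Tuesday: 2009-08-11.
Next Thursday: 2009-08-13.
Next Tuesday: 2009-08-18.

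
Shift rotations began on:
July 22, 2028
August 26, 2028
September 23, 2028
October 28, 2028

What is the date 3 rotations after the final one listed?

These are Saturdays at 28- or 35-day spacing (35, 28, 35).
The pattern: 4th Saturday of the month.
November 2028 — 4th Saturday is November 25, 2028.
4th Saturday of December 2028: December 23, 2028.
January 2029 — 4th Saturday is January 27, 2029.

January 27, 2029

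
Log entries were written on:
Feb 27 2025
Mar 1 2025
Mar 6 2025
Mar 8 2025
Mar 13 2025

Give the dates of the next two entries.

Mar 15 2025, Mar 20 2025

Every event lands on a Thursday or Saturday (gaps cycle 2, 5, 2, 5).
So the schedule is: every Thursday and Saturday.
Next Saturday: Mar 15 2025.
Next Thursday: Mar 20 2025.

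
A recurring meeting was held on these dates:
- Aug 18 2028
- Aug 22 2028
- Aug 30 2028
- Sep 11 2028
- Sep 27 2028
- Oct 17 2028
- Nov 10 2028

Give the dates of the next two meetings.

Dec 8 2028, Jan 9 2029

The spacing grows by 4 each time: 4, 8, 12, 16, 20, 24 days.
Next gap: 28 days. Nov 10 2028 + 28 days = Dec 8 2028.
Next gap: 32 days. Dec 8 2028 + 32 days = Jan 9 2029.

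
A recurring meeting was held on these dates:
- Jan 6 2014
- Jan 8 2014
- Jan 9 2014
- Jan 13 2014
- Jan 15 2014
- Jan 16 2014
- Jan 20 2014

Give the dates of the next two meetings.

Gaps: 2, 1, 4, 2, 1, 4 days — not constant, but cyclic with period 3.
The events fall on every Monday, Wednesday and Thursday.
The following Wednesday is Jan 22 2014.
Next Thursday: Jan 23 2014.

Jan 22 2014, Jan 23 2014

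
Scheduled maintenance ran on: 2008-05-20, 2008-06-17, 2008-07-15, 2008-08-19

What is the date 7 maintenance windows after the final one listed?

All dates are Tuesdays, 28, 28, 35 days apart.
Specifically, the 3rd Tuesday of each month.
3rd Tuesday of September 2008: 2008-09-16.
3rd Tuesday of October 2008: 2008-10-21.
November 2008 — 3rd Tuesday is 2008-11-18.
3rd Tuesday of December 2008: 2008-12-16.
3rd Tuesday of January 2009: 2009-01-20.
3rd Tuesday of February 2009: 2009-02-17.
March 2009 — 3rd Tuesday is 2009-03-17.

2009-03-17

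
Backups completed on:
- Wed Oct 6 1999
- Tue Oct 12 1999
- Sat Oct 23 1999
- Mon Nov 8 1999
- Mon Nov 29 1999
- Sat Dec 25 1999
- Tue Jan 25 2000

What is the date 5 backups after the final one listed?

Gaps: 6, 11, 16, 21, 26, 31 days — each gap is 5 larger than the previous one.
Next gap: 36 days. Tue Jan 25 2000 + 36 days = Wed Mar 1 2000.
Next gap: 41 days. Wed Mar 1 2000 + 41 days = Tue Apr 11 2000.
Next gap: 46 days. Tue Apr 11 2000 + 46 days = Sat May 27 2000.
Next gap: 51 days. Sat May 27 2000 + 51 days = Mon Jul 17 2000.
Next gap: 56 days. Mon Jul 17 2000 + 56 days = Mon Sep 11 2000.

Mon Sep 11 2000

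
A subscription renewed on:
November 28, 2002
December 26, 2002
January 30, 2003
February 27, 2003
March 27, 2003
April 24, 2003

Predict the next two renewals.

These are Thursdays with 28, 35, 28, 28, 28-day gaps.
Each is the final Thursday of its month — January 30, 2003 is past the 28th, so '4th Thursday' doesn't fit.
Last Thursday of May 2003: May 29, 2003.
June 2003 ends with Thursday June 26, 2003.

May 29, 2003; June 26, 2003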